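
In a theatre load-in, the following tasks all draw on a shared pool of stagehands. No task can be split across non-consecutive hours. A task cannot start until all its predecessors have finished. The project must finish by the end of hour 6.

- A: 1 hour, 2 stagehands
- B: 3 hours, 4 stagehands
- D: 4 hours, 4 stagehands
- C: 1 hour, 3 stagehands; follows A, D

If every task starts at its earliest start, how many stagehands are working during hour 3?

8

At early start, hour 3 has: B, D.
Demand: 4 + 4 = 8.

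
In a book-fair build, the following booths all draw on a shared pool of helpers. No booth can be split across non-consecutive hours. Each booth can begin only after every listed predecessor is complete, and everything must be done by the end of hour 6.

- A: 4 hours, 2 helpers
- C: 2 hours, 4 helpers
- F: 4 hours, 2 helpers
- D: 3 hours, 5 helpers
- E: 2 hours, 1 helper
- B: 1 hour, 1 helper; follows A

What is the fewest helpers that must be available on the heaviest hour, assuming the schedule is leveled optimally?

Early-start (A@1, C@1, F@1, D@1, E@1, B@5) gives peak 14: h1:14  h2:14  h3:9  h4:4  h5:1  h6:0.
Shift D→3.
Schedule A@1, C@1, F@1, D@3, E@1, B@5: h1:9  h2:9  h3:9  h4:9  h5:6  h6:0 — peak 9.

9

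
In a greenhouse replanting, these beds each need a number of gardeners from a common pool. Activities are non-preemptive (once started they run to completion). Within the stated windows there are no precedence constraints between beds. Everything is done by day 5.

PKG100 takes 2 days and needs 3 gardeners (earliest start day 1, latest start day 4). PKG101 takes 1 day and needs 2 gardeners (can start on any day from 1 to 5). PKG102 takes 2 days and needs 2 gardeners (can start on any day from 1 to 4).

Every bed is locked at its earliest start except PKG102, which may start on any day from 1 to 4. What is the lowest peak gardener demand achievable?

5

PKG102@1: d1:7  d2:5  d3:0  d4:0  d5:0 → peak 7
PKG102@2: d1:5  d2:5  d3:2  d4:0  d5:0 → peak 5
PKG102@3: d1:5  d2:3  d3:2  d4:2  d5:0 → peak 5
PKG102@4: d1:5  d2:3  d3:0  d4:2  d5:2 → peak 5
Best is PKG102@2, peak 5.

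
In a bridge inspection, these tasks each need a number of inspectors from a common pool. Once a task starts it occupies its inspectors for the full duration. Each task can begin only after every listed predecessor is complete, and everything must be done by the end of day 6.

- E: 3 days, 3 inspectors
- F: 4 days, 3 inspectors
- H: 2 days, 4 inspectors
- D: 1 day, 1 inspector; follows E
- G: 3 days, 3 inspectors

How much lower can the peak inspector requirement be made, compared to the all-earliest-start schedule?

6

Early-start peak: d1:13  d2:13  d3:9  d4:4  d5:0  d6:0 ⇒ 13.
Leveled (E@1, F@1, H@5, D@4, G@4): d1:6  d2:6  d3:6  d4:7  d5:7  d6:7 ⇒ 7.
Reduction 13 − 7 = 6.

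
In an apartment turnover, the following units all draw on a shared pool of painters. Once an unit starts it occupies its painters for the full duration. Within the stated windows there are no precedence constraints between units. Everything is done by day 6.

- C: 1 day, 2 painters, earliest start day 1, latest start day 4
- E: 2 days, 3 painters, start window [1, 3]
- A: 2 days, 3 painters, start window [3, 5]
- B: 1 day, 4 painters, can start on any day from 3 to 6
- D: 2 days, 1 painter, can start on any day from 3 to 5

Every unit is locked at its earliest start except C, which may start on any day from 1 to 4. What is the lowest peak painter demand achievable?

C@1: d1:5  d2:3  d3:8  d4:4  d5:0  d6:0 → peak 8
C@2: d1:3  d2:5  d3:8  d4:4  d5:0  d6:0 → peak 8
C@3: d1:3  d2:3  d3:10  d4:4  d5:0  d6:0 → peak 10
C@4: d1:3  d2:3  d3:8  d4:6  d5:0  d6:0 → peak 8
Best is C@1, peak 8.

8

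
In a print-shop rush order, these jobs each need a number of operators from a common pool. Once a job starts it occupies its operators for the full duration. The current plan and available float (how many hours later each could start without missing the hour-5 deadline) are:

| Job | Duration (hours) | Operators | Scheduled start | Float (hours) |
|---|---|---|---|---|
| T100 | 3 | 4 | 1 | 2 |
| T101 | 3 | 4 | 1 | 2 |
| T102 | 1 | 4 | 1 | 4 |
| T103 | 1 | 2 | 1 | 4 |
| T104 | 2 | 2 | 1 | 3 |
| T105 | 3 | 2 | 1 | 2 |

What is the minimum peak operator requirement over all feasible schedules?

Early-start (T100@1, T101@1, T102@1, T103@1, T104@1, T105@1) gives peak 18: h1:18  h2:12  h3:10  h4:0  h5:0.
Shift T102→4, T104→4, T105→2.
Schedule T100@1, T101@1, T102@4, T103@1, T104@4, T105@2: h1:10  h2:10  h3:10  h4:8  h5:2 — peak 10.

10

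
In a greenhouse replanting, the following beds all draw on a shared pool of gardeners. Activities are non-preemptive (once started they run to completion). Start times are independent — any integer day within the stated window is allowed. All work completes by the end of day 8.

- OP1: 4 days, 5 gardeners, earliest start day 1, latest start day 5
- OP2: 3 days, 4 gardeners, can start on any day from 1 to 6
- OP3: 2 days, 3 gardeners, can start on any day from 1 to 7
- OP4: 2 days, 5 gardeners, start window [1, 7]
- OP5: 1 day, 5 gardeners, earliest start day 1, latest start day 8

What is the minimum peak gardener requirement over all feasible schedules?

9

Early-start (OP1@1, OP2@1, OP3@1, OP4@1, OP5@1) gives peak 22: d1:22  d2:17  d3:9  d4:5  d5:0  d6:0  d7:0  d8:0.
Shift OP3→4, OP4→5, OP5→7.
Schedule OP1@1, OP2@1, OP3@4, OP4@5, OP5@7: d1:9  d2:9  d3:9  d4:8  d5:8  d6:5  d7:5  d8:0 — peak 9.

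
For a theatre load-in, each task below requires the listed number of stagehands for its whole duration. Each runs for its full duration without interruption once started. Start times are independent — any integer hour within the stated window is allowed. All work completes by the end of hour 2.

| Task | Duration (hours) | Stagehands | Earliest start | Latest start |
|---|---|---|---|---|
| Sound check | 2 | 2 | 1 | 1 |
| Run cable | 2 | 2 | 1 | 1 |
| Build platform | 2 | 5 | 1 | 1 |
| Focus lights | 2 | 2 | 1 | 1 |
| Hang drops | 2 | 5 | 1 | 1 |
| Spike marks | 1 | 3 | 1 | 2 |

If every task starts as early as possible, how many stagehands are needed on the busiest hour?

19

Early-start schedule: Sound check@1, Run cable@1, Build platform@1, Focus lights@1, Hang drops@1, Spike marks@1.
Load per hour: hour 1: 19, hour 2: 16.
Peak is 19.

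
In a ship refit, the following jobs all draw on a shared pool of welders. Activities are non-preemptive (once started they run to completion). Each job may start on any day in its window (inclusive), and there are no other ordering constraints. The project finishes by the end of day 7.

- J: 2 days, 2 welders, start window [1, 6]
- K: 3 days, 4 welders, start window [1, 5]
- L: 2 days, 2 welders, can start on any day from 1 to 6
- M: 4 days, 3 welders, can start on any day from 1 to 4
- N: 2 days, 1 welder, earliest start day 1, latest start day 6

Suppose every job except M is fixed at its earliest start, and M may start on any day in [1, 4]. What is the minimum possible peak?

M@1: d1:12  d2:12  d3:7  d4:3  d5:0  d6:0  d7:0 → peak 12
M@2: d1:9  d2:12  d3:7  d4:3  d5:3  d6:0  d7:0 → peak 12
M@3: d1:9  d2:9  d3:7  d4:3  d5:3  d6:3  d7:0 → peak 9
M@4: d1:9  d2:9  d3:4  d4:3  d5:3  d6:3  d7:3 → peak 9
Best is M@3, peak 9.

9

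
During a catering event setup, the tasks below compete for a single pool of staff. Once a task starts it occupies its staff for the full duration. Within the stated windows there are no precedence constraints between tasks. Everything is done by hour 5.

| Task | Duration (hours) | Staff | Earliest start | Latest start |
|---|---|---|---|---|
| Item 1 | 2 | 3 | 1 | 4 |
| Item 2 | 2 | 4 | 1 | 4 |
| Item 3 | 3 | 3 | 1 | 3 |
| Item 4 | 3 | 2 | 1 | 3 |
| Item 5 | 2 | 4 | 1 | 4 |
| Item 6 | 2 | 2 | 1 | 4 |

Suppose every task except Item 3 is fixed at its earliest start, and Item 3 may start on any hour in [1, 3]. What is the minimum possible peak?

15

Item 3@1: h1:18  h2:18  h3:5  h4:0  h5:0 → peak 18
Item 3@2: h1:15  h2:18  h3:5  h4:3  h5:0 → peak 18
Item 3@3: h1:15  h2:15  h3:5  h4:3  h5:3 → peak 15
Best is Item 3@3, peak 15.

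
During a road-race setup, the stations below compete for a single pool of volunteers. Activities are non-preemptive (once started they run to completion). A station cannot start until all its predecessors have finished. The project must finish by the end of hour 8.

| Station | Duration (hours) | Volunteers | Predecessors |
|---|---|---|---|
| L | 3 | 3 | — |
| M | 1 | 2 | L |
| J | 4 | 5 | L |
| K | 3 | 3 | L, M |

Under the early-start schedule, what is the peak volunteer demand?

8

Early-start schedule: L@1, M@4, J@4, K@5.
Load per hour: hour 1: 3, hour 2: 3, hour 3: 3, hour 4: 7, hour 5: 8, hour 6: 8, hour 7: 8, hour 8: 0.
Peak is 8.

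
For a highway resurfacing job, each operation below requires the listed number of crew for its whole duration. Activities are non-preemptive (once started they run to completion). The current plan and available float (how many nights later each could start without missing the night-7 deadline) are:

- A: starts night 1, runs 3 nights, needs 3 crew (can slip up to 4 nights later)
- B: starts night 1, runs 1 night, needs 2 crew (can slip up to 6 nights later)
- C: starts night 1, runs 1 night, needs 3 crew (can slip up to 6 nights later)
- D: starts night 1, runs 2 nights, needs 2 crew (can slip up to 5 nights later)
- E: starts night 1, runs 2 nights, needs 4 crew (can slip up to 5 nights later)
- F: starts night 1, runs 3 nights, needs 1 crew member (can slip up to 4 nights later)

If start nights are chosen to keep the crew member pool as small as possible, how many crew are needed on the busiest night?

5

Early-start (A@1, B@1, C@1, D@1, E@1, F@1) gives peak 15: n1:15  n2:10  n3:4  n4:0  n5:0  n6:0  n7:0.
Shift C→4, D→2, E→5, F→4.
Schedule A@1, B@1, C@4, D@2, E@5, F@4: n1:5  n2:5  n3:5  n4:4  n5:5  n6:5  n7:0 — peak 5.
Total crew member-nights = 29 over 7 nights ⇒ peak ≥ ⌈29/7⌉ = 5, so 5 is optimal.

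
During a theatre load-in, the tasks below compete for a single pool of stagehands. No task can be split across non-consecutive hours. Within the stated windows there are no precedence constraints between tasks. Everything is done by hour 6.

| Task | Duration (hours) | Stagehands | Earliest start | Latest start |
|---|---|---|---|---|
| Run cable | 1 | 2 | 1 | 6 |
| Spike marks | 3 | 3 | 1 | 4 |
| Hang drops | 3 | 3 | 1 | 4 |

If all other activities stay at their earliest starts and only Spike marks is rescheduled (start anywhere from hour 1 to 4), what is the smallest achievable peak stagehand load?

Spike marks@1: h1:8  h2:6  h3:6  h4:0  h5:0  h6:0 → peak 8
Spike marks@2: h1:5  h2:6  h3:6  h4:3  h5:0  h6:0 → peak 6
Spike marks@3: h1:5  h2:3  h3:6  h4:3  h5:3  h6:0 → peak 6
Spike marks@4: h1:5  h2:3  h3:3  h4:3  h5:3  h6:3 → peak 5
Best is Spike marks@4, peak 5.

5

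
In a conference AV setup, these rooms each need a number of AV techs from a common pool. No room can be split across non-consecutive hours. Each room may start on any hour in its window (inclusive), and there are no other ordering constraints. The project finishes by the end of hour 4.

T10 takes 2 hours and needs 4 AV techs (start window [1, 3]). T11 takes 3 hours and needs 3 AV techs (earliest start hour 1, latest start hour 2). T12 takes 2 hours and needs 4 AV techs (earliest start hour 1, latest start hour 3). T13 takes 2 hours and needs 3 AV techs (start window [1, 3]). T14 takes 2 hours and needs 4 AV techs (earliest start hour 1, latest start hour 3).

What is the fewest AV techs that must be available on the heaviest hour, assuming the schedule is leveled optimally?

Early-start (T10@1, T11@1, T12@1, T13@1, T14@1) gives peak 18: h1:18  h2:18  h3:3  h4:0.
Shift T13→3, T14→3.
Schedule T10@1, T11@1, T12@1, T13@3, T14@3: h1:11  h2:11  h3:10  h4:7 — peak 11.

11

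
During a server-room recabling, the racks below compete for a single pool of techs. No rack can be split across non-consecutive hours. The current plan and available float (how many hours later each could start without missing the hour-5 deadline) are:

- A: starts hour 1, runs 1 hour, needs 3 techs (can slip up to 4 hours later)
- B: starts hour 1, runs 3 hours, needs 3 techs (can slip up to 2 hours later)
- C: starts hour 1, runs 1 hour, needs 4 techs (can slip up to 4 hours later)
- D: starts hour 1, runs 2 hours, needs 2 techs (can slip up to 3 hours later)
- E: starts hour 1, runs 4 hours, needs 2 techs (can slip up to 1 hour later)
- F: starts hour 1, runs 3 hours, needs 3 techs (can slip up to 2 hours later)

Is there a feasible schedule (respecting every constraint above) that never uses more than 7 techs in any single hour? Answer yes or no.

no

Total tech-hours = 37; over 5 hours the average is 37/5 > 7, so some hour must exceed 7.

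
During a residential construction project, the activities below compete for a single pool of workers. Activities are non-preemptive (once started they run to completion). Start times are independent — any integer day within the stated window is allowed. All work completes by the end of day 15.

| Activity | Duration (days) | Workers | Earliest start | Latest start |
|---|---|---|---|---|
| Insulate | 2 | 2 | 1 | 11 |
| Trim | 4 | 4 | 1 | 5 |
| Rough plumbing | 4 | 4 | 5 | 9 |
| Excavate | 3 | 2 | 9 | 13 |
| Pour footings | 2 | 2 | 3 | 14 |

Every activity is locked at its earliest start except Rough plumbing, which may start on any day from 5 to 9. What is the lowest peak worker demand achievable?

6

Rough plumbing@5: d1:6  d2:6  d3:6  d4:6  d5:4  d6:4  d7:4  d8:4  d9:2  d10:2  d11:2  d12:0  d13:0  d14:0  d15:0 → peak 6
Rough plumbing@6: d1:6  d2:6  d3:6  d4:6  d5:0  d6:4  d7:4  d8:4  d9:6  d10:2  d11:2  d12:0  d13:0  d14:0  d15:0 → peak 6
Rough plumbing@7: d1:6  d2:6  d3:6  d4:6  d5:0  d6:0  d7:4  d8:4  d9:6  d10:6  d11:2  d12:0  d13:0  d14:0  d15:0 → peak 6
Rough plumbing@8: d1:6  d2:6  d3:6  d4:6  d5:0  d6:0  d7:0  d8:4  d9:6  d10:6  d11:6  d12:0  d13:0  d14:0  d15:0 → peak 6
Rough plumbing@9: d1:6  d2:6  d3:6  d4:6  d5:0  d6:0  d7:0  d8:0  d9:6  d10:6  d11:6  d12:4  d13:0  d14:0  d15:0 → peak 6
Best is Rough plumbing@5, peak 6.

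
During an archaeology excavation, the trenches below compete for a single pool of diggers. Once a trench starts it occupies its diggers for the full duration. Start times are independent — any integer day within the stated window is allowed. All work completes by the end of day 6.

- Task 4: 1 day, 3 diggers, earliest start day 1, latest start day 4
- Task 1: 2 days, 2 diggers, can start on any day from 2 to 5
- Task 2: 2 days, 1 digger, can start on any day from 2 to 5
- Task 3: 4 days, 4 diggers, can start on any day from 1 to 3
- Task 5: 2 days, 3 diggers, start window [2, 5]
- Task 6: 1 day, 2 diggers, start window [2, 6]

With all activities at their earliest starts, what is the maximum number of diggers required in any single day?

12

Early-start schedule: Task 4@1, Task 1@2, Task 2@2, Task 3@1, Task 5@2, Task 6@2.
Load per day: day 1: 7, day 2: 12, day 3: 10, day 4: 4, day 5: 0, day 6: 0.
Peak is 12.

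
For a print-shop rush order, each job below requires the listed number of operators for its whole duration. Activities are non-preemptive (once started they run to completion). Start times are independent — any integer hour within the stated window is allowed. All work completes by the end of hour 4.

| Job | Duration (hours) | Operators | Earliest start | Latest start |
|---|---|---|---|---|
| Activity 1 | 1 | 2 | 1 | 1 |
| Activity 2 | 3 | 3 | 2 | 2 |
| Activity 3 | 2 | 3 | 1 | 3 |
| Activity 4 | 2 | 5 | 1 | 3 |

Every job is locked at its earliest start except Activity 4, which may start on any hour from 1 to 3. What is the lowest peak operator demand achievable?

8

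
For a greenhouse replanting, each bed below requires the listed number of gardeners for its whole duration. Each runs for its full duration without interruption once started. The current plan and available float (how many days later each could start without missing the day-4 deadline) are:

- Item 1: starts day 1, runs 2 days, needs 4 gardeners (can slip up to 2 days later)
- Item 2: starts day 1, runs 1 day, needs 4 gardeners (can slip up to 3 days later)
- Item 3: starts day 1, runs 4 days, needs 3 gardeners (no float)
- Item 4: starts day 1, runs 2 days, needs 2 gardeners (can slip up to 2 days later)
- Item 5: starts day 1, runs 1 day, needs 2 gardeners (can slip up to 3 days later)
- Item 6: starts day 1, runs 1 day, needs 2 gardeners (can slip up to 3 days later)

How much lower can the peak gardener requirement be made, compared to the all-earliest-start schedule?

8

Early-start peak: d1:17  d2:9  d3:3  d4:3 ⇒ 17.
Leveled (Item 1@1, Item 2@3, Item 3@1, Item 4@1, Item 5@3, Item 6@4): d1:9  d2:9  d3:9  d4:5 ⇒ 9.
Reduction 17 − 9 = 8.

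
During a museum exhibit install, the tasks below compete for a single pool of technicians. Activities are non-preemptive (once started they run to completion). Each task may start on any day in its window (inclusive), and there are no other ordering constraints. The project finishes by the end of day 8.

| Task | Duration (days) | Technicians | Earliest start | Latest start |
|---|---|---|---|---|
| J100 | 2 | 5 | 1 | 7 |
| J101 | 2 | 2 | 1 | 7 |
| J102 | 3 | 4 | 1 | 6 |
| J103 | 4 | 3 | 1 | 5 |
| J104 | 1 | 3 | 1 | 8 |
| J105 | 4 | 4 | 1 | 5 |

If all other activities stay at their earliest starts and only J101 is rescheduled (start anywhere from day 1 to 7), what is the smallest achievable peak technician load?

J101@1: d1:21  d2:18  d3:11  d4:7  d5:0  d6:0  d7:0  d8:0 → peak 21
J101@2: d1:19  d2:18  d3:13  d4:7  d5:0  d6:0  d7:0  d8:0 → peak 19
J101@3: d1:19  d2:16  d3:13  d4:9  d5:0  d6:0  d7:0  d8:0 → peak 19
J101@4: d1:19  d2:16  d3:11  d4:9  d5:2  d6:0  d7:0  d8:0 → peak 19
J101@5: d1:19  d2:16  d3:11  d4:7  d5:2  d6:2  d7:0  d8:0 → peak 19
J101@6: d1:19  d2:16  d3:11  d4:7  d5:0  d6:2  d7:2  d8:0 → peak 19
J101@7: d1:19  d2:16  d3:11  d4:7  d5:0  d6:0  d7:2  d8:2 → peak 19
Best is J101@2, peak 19.

19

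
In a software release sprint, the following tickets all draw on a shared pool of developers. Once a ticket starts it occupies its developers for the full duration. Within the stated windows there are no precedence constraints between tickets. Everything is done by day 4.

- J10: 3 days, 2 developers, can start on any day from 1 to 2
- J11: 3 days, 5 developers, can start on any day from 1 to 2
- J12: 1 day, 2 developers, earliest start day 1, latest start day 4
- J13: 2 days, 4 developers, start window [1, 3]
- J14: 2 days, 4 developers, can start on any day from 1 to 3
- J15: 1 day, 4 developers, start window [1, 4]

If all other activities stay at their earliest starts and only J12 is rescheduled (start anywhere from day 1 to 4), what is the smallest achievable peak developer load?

J12@1: d1:21  d2:15  d3:7  d4:0 → peak 21
J12@2: d1:19  d2:17  d3:7  d4:0 → peak 19
J12@3: d1:19  d2:15  d3:9  d4:0 → peak 19
J12@4: d1:19  d2:15  d3:7  d4:2 → peak 19
Best is J12@2, peak 19.

19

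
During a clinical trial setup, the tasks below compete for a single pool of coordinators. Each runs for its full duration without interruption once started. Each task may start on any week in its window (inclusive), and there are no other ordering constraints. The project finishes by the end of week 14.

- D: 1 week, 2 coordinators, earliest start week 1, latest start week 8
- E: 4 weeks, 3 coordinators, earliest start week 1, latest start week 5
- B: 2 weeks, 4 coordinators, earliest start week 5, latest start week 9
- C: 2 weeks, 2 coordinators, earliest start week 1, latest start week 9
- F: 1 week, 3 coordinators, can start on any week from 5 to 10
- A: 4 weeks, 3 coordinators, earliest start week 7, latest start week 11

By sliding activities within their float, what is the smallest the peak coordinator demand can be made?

Early-start (D@1, E@1, B@5, C@1, F@5, A@7) gives peak 7: w1:7  w2:5  w3:3  w4:3  w5:7  w6:4  w7:3  w8:3  w9:3  w10:3  w11:0  w12:0  w13:0  w14:0.
Shift E→2, B→6, C→8, F→10, A→11.
Schedule D@1, E@2, B@6, C@8, F@10, A@11: w1:2  w2:3  w3:3  w4:3  w5:3  w6:4  w7:4  w8:2  w9:2  w10:3  w11:3  w12:3  w13:3  w14:3 — peak 4.

4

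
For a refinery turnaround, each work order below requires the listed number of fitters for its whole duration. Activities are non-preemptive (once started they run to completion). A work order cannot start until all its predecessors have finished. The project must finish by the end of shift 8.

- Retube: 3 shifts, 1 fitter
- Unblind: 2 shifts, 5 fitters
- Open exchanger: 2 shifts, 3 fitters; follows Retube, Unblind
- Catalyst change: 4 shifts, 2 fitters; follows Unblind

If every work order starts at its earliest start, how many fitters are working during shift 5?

5

At early start, shift 5 has: Open exchanger, Catalyst change.
Demand: 3 + 2 = 5.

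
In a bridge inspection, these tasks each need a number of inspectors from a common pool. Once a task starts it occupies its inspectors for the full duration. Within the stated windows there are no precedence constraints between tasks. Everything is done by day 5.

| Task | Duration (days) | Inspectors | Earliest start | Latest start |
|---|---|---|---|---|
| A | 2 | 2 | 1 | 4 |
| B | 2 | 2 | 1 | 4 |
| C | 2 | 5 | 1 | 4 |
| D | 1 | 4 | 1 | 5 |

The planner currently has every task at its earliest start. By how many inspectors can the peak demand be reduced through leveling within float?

Early-start peak: d1:13  d2:9  d3:0  d4:0  d5:0 ⇒ 13.
Leveled (A@1, B@1, C@3, D@5): d1:4  d2:4  d3:5  d4:5  d5:4 ⇒ 5.
Reduction 13 − 5 = 8.

8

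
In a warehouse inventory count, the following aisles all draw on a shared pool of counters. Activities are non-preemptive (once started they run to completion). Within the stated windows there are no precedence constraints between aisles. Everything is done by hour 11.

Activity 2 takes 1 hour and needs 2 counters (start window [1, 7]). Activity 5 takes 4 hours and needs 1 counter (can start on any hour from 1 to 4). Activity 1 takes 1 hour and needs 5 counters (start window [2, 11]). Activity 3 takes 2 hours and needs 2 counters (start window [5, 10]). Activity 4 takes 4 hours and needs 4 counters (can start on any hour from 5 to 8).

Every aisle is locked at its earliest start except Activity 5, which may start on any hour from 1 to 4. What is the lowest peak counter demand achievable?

6

Activity 5@1: h1:3  h2:6  h3:1  h4:1  h5:6  h6:6  h7:4  h8:4  h9:0  h10:0  h11:0 → peak 6
Activity 5@2: h1:2  h2:6  h3:1  h4:1  h5:7  h6:6  h7:4  h8:4  h9:0  h10:0  h11:0 → peak 7
Activity 5@3: h1:2  h2:5  h3:1  h4:1  h5:7  h6:7  h7:4  h8:4  h9:0  h10:0  h11:0 → peak 7
Activity 5@4: h1:2  h2:5  h3:0  h4:1  h5:7  h6:7  h7:5  h8:4  h9:0  h10:0  h11:0 → peak 7
Best is Activity 5@1, peak 6.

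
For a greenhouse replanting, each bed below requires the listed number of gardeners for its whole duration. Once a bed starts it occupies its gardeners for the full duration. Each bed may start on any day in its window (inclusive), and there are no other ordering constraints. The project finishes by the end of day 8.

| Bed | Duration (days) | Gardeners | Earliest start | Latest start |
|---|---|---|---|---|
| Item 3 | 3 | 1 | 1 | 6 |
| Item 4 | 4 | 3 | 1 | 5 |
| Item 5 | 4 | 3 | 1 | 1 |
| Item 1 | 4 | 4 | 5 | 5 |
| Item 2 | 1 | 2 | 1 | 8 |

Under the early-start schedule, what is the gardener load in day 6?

4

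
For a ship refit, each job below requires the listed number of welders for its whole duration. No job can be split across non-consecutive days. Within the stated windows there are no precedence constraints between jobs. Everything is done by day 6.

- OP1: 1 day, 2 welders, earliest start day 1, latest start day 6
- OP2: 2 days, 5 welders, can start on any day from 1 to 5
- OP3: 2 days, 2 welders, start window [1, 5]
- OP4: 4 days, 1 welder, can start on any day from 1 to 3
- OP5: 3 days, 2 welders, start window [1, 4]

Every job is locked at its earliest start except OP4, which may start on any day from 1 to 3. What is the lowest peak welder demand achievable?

OP4@1: d1:12  d2:10  d3:3  d4:1  d5:0  d6:0 → peak 12
OP4@2: d1:11  d2:10  d3:3  d4:1  d5:1  d6:0 → peak 11
OP4@3: d1:11  d2:9  d3:3  d4:1  d5:1  d6:1 → peak 11
Best is OP4@2, peak 11.

11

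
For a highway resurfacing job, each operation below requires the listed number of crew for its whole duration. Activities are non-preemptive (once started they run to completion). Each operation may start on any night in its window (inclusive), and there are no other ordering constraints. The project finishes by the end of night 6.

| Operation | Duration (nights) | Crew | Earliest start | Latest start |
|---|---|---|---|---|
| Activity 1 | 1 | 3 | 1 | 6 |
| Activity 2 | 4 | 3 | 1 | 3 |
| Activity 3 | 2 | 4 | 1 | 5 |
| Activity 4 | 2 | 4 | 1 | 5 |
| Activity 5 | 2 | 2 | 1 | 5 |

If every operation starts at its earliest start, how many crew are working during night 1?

At early start, night 1 has: Activity 1, Activity 2, Activity 3, Activity 4, Activity 5.
Demand: 3 + 3 + 4 + 4 + 2 = 16.

16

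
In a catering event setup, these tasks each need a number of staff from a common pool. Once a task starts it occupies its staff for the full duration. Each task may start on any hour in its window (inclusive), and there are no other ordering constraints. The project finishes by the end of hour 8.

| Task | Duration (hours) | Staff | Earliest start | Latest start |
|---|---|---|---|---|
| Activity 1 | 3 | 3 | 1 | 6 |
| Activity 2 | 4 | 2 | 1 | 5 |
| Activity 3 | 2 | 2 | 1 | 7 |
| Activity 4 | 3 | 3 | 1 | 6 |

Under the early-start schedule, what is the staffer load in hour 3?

At early start, hour 3 has: Activity 1, Activity 2, Activity 4.
Demand: 3 + 2 + 3 = 8.

8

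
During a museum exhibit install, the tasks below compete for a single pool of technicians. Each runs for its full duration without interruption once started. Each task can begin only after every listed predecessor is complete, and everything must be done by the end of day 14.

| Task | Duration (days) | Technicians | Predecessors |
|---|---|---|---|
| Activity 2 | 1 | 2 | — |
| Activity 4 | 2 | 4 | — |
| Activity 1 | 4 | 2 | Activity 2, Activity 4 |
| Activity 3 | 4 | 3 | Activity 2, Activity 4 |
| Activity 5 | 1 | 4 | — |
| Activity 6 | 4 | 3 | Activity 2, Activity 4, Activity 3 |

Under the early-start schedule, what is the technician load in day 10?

At early start, day 10 has: Activity 6.
Demand: 3 = 3.

3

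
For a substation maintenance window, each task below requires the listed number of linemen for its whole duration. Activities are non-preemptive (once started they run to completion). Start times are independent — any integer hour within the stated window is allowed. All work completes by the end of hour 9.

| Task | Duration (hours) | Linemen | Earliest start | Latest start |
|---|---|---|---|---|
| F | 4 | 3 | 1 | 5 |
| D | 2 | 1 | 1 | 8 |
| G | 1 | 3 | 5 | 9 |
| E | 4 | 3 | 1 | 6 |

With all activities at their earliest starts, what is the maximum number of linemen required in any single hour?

7

Early-start schedule: F@1, D@1, G@5, E@1.
Load per hour: hour 1: 7, hour 2: 7, hour 3: 6, hour 4: 6, hour 5: 3, hour 6: 0, hour 7: 0, hour 8: 0, hour 9: 0.
Peak is 7.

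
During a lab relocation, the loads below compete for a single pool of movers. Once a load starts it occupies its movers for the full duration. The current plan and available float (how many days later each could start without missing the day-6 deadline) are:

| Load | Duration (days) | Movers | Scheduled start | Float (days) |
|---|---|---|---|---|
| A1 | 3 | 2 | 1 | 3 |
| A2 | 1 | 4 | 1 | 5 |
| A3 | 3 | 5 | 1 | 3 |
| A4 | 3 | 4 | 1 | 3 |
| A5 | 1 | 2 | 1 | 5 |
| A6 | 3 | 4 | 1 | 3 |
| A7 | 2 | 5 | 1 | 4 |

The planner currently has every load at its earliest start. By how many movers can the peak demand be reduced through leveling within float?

15

Early-start peak: d1:26  d2:20  d3:15  d4:0  d5:0  d6:0 ⇒ 26.
Leveled (A1@1, A2@1, A3@1, A4@2, A5@4, A6@4, A7@5): d1:11  d2:11  d3:11  d4:10  d5:9  d6:9 ⇒ 11.
Reduction 26 − 11 = 15.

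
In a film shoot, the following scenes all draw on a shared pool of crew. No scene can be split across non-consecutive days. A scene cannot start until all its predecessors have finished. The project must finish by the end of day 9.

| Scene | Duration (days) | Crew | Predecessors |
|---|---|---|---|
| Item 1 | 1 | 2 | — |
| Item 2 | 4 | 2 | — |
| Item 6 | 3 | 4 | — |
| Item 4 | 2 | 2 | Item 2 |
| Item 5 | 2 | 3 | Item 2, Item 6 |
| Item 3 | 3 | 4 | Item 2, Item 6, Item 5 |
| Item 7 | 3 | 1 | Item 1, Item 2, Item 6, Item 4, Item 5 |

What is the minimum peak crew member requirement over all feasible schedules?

Early-start (Item 1@1, Item 2@1, Item 6@1, Item 4@5, Item 5@5, Item 3@7, Item 7@7) gives peak 8: d1:8  d2:6  d3:6  d4:2  d5:5  d6:5  d7:5  d8:5  d9:5.
Shift Item 6→2.
Schedule Item 1@1, Item 2@1, Item 6@2, Item 4@5, Item 5@5, Item 3@7, Item 7@7: d1:4  d2:6  d3:6  d4:6  d5:5  d6:5  d7:5  d8:5  d9:5 — peak 6.
Total crew member-days = 47 over 9 days ⇒ peak ≥ ⌈47/9⌉ = 6, so 6 is optimal.

6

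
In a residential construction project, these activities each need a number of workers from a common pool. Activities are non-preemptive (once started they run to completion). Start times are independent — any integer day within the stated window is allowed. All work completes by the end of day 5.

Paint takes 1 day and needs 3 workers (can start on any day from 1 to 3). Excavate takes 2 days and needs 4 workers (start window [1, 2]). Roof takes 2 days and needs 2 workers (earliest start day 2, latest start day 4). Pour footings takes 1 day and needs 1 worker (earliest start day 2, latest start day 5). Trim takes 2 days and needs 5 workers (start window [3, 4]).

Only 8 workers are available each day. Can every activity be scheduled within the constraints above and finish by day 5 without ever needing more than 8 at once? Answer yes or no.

Schedule Paint@1, Excavate@2, Roof@2, Pour footings@4, Trim@4: d1:3  d2:6  d3:6  d4:6  d5:5 — peak 6 ≤ 8.

yes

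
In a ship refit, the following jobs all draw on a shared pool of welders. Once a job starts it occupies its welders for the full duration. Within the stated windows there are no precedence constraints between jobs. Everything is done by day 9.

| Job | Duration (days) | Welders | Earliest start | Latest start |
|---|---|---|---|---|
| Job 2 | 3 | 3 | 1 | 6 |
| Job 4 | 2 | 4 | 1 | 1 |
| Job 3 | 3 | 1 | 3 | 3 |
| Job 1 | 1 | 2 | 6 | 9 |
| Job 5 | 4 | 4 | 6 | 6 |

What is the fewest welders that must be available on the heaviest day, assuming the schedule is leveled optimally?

6

Early-start (Job 2@1, Job 4@1, Job 3@3, Job 1@6, Job 5@6) gives peak 7: d1:7  d2:7  d3:4  d4:1  d5:1  d6:6  d7:4  d8:4  d9:4.
Shift Job 2→3.
Schedule Job 2@3, Job 4@1, Job 3@3, Job 1@6, Job 5@6: d1:4  d2:4  d3:4  d4:4  d5:4  d6:6  d7:4  d8:4  d9:4 — peak 6.
No arrangement of the 24 feasible schedules does better.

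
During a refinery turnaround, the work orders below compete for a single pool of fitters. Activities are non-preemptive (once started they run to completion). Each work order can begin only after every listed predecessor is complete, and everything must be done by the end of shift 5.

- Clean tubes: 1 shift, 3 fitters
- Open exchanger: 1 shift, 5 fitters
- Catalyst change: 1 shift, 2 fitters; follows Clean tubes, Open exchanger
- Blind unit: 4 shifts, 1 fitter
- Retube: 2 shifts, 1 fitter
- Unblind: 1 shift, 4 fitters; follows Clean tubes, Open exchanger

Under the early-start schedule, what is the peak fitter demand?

Early-start schedule: Clean tubes@1, Open exchanger@1, Catalyst change@2, Blind unit@1, Retube@1, Unblind@2.
Load per shift: shift 1: 10, shift 2: 8, shift 3: 1, shift 4: 1, shift 5: 0.
Peak is 10.

10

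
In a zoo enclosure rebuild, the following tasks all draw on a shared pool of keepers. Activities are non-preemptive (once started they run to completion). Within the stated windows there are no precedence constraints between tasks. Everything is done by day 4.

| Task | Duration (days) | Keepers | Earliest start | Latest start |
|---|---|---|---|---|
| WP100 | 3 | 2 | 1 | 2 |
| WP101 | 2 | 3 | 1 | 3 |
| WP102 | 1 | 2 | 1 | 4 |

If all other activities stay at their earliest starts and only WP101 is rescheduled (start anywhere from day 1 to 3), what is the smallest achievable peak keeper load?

5

WP101@1: d1:7  d2:5  d3:2  d4:0 → peak 7
WP101@2: d1:4  d2:5  d3:5  d4:0 → peak 5
WP101@3: d1:4  d2:2  d3:5  d4:3 → peak 5
Best is WP101@2, peak 5.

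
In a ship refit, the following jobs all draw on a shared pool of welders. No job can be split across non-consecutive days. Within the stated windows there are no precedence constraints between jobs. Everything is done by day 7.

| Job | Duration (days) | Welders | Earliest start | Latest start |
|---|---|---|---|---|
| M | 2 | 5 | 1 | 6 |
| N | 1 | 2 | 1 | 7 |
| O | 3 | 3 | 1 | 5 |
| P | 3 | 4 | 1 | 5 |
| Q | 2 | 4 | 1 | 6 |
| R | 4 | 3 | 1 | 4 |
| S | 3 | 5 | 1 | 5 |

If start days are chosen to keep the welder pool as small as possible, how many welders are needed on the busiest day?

Early-start (M@1, N@1, O@1, P@1, Q@1, R@1, S@1) gives peak 26: d1:26  d2:24  d3:15  d4:3  d5:0  d6:0  d7:0.
Shift N→4, O→5, P→3, Q→6, R→4.
Schedule M@1, N@4, O@5, P@3, Q@6, R@4, S@1: d1:10  d2:10  d3:9  d4:9  d5:10  d6:10  d7:10 — peak 10.
Total welder-days = 68 over 7 days ⇒ peak ≥ ⌈68/7⌉ = 10, so 10 is optimal.

10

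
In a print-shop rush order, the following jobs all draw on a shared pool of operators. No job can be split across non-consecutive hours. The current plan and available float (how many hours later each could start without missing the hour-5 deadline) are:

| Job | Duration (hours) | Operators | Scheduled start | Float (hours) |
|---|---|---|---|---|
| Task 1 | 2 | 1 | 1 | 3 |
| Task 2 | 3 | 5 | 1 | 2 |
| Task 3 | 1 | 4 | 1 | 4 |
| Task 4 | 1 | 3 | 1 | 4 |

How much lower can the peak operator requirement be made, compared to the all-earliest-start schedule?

Early-start peak: h1:13  h2:6  h3:5  h4:0  h5:0 ⇒ 13.
Leveled (Task 1@1, Task 2@3, Task 3@1, Task 4@2): h1:5  h2:4  h3:5  h4:5  h5:5 ⇒ 5.
Reduction 13 − 5 = 8.

8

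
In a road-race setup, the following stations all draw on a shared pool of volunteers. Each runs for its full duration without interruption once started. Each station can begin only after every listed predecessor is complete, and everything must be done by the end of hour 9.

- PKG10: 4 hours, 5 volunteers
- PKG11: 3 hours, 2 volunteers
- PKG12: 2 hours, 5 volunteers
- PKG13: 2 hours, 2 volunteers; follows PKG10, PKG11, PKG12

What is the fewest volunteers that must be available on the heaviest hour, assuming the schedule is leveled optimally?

Early-start (PKG10@1, PKG11@1, PKG12@1, PKG13@5) gives peak 12: h1:12  h2:12  h3:7  h4:5  h5:2  h6:2  h7:0  h8:0  h9:0.
Shift PKG12→5, PKG13→7.
Schedule PKG10@1, PKG11@1, PKG12@5, PKG13@7: h1:7  h2:7  h3:7  h4:5  h5:5  h6:5  h7:2  h8:2  h9:0 — peak 7.

7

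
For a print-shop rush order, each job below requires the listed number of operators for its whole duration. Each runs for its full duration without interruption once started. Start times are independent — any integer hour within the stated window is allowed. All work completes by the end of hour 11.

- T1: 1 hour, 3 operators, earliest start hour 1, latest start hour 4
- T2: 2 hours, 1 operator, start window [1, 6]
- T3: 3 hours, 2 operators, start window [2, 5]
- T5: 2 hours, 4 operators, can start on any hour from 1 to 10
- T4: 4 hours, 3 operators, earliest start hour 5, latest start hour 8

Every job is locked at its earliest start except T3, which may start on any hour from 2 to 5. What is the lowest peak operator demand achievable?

8

T3@2: h1:8  h2:7  h3:2  h4:2  h5:3  h6:3  h7:3  h8:3  h9:0  h10:0  h11:0 → peak 8
T3@3: h1:8  h2:5  h3:2  h4:2  h5:5  h6:3  h7:3  h8:3  h9:0  h10:0  h11:0 → peak 8
T3@4: h1:8  h2:5  h3:0  h4:2  h5:5  h6:5  h7:3  h8:3  h9:0  h10:0  h11:0 → peak 8
T3@5: h1:8  h2:5  h3:0  h4:0  h5:5  h6:5  h7:5  h8:3  h9:0  h10:0  h11:0 → peak 8
Best is T3@2, peak 8.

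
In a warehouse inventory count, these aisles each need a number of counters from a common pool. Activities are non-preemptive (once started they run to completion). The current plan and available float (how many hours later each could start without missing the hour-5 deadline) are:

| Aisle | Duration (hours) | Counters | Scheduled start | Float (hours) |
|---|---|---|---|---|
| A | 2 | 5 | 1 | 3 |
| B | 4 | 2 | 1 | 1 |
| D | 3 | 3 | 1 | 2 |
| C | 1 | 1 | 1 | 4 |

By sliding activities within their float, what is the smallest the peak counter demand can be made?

7

Early-start (A@1, B@1, D@1, C@1) gives peak 11: h1:11  h2:10  h3:5  h4:2  h5:0.
Shift D→3, C→3.
Schedule A@1, B@1, D@3, C@3: h1:7  h2:7  h3:6  h4:5  h5:3 — peak 7.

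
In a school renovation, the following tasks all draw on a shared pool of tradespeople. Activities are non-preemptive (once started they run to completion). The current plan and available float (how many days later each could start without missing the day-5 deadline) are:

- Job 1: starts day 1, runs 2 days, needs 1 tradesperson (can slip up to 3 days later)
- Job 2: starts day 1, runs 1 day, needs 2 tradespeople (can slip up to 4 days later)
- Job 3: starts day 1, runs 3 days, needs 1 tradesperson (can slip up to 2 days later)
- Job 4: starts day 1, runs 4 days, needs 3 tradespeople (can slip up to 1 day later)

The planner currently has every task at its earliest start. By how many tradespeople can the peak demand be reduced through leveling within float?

Early-start peak: d1:7  d2:5  d3:4  d4:3  d5:0 ⇒ 7.
Leveled (Job 1@1, Job 2@1, Job 3@3, Job 4@2): d1:3  d2:4  d3:4  d4:4  d5:4 ⇒ 4.
Reduction 7 − 4 = 3.

3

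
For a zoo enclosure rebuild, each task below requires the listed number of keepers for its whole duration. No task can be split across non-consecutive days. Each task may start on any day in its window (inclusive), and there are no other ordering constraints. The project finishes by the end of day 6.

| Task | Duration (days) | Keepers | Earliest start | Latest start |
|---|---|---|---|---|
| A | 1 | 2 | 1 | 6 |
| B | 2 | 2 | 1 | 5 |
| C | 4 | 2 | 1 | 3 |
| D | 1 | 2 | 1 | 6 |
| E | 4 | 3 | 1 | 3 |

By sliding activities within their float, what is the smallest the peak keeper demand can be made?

Early-start (A@1, B@1, C@1, D@1, E@1) gives peak 11: d1:11  d2:7  d3:5  d4:5  d5:0  d6:0.
Shift C→2, D→6, E→3.
Schedule A@1, B@1, C@2, D@6, E@3: d1:4  d2:4  d3:5  d4:5  d5:5  d6:5 — peak 5.
Total keeper-days = 28 over 6 days ⇒ peak ≥ ⌈28/6⌉ = 5, so 5 is optimal.

5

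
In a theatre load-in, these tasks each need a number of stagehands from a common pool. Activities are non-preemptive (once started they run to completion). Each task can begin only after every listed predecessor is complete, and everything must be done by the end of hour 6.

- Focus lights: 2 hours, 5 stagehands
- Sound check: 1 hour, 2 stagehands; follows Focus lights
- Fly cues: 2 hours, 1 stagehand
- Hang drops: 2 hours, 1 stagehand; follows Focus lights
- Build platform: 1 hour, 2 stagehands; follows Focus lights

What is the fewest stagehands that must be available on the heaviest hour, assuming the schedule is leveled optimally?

Early-start (Focus lights@1, Sound check@3, Fly cues@1, Hang drops@3, Build platform@3) gives peak 6: h1:6  h2:6  h3:5  h4:1  h5:0  h6:0.
Shift Fly cues→3, Build platform→4.
Schedule Focus lights@1, Sound check@3, Fly cues@3, Hang drops@3, Build platform@4: h1:5  h2:5  h3:4  h4:4  h5:0  h6:0 — peak 5.

5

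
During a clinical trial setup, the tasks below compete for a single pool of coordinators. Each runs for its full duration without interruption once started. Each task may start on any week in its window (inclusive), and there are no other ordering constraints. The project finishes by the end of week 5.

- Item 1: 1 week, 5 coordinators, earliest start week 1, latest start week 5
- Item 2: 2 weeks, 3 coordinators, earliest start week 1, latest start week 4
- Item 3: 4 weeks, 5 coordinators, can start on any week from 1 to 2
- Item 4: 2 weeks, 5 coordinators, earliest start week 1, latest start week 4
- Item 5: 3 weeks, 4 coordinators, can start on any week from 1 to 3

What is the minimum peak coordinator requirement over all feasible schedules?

Early-start (Item 1@1, Item 2@1, Item 3@1, Item 4@1, Item 5@1) gives peak 22: w1:22  w2:17  w3:9  w4:5  w5:0.
Shift Item 3→2, Item 4→4.
Schedule Item 1@1, Item 2@1, Item 3@2, Item 4@4, Item 5@1: w1:12  w2:12  w3:9  w4:10  w5:10 — peak 12.

12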